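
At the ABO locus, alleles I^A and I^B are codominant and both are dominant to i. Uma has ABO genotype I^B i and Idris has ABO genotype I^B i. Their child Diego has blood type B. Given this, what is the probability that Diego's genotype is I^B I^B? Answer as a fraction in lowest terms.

1/3

Cross I^B i × I^B i → 1/4 I^B I^B, 1/2 I^B i, 1/4 i i.
Type-B genotypes among offspring: I^B I^B (1/4), I^B i (1/2); total 3/4.
P(I^B I^B | type B) = (1/4) / (3/4) = 1/3.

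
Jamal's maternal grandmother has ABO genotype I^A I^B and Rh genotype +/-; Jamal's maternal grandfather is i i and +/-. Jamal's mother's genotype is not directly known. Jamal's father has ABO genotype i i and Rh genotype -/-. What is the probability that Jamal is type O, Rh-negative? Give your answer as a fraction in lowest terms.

Jamal's mother's ABO genotype from I^A I^B × i i: 1/2 I^A i, 1/2 I^B i.
Crossing each possibility with the father i i and summing P(type O): 1/2·1/2 + 1/2·1/2 = 1/2.
Similarly for Rh via the mother's Rh distribution: P(Rh-) = 1/2.
Independent loci: 1/2 × 1/2 = 1/4.

1/4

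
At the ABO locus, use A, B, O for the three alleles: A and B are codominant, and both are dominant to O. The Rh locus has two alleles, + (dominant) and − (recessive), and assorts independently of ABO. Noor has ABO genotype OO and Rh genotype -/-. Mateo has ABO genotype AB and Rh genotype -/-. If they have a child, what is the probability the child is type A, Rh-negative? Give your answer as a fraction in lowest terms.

ABO cross OO × AB → offspring phenotypes: 1/2 A, 1/2 B.
Rh cross -/- × -/- → 1 Rh-.
Independent loci: P(type A, Rh-negative) = 1/2 × 1 = 1/2.

1/2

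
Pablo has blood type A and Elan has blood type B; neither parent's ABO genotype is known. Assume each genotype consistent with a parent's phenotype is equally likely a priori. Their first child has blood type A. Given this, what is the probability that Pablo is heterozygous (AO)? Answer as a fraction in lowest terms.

Possible genotypes: Pablo ∈ {AA, AO}; Elan ∈ {BB, BO}.
Weight each parental genotype pair by prior × P(type-A child):
  AA × BO: posterior weight 2/3.
  AO × BO: posterior weight 1/3.
Sum the posterior weight over pairs where Pablo is AO: 1/3.

1/3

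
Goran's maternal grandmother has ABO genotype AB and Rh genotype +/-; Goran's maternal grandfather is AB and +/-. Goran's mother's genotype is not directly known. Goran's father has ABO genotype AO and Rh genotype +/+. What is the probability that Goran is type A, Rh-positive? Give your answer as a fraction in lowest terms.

Goran's mother's ABO genotype from AB × AB: 1/4 AA, 1/2 AB, 1/4 BB.
Crossing each possibility with the father AO and summing P(type A): 1/4·1 + 1/2·1/2 + 1/4·0 = 1/2.
Similarly for Rh via the mother's Rh distribution: P(Rh+) = 1.
Independent loci: 1/2 × 1 = 1/2.

1/2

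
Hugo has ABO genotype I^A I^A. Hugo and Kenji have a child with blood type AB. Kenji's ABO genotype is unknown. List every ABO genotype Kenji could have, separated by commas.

I^A I^B, I^B I^B, I^B i

For each candidate genotype of Kenji, check whether crossing it with I^A I^A can produce every observed child phenotype.
  I^A I^A → possible child types {A} ✗
  I^A I^B → possible child types {A, AB} ✓
  I^A i → possible child types {A} ✗
  I^B I^B → possible child types {AB} ✓
  I^B i → possible child types {A, AB} ✓
  i i → possible child types {A} ✗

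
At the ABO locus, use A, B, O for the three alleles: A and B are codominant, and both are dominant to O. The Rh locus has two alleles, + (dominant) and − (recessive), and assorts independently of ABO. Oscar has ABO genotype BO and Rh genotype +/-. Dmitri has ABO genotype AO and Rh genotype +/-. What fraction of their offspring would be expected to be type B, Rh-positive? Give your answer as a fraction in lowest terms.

ABO cross BO × AO → offspring phenotypes: 1/4 O, 1/4 A, 1/4 B, 1/4 AB.
Rh cross +/- × +/- → 3/4 Rh+, 1/4 Rh-.
Independent loci: P(type B, Rh-positive) = 1/4 × 3/4 = 3/16.

3/16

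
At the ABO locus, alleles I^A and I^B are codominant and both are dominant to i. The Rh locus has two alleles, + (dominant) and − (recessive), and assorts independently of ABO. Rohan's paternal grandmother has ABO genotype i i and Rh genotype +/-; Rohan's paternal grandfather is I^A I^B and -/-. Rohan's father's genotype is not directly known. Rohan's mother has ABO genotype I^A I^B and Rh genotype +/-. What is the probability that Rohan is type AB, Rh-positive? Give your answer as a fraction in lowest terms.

5/32

Rohan's father's ABO genotype from i i × I^A I^B: 1/2 I^A i, 1/2 I^B i.
Crossing each possibility with the mother I^A I^B and summing P(type AB): 1/2·1/4 + 1/2·1/4 = 1/4.
Similarly for Rh via the father's Rh distribution: P(Rh+) = 5/8.
Independent loci: 1/4 × 5/8 = 5/32.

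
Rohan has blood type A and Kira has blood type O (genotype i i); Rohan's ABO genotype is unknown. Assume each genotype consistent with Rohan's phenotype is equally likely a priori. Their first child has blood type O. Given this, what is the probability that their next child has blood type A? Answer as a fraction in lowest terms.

1/2

Possible genotypes: Rohan ∈ {I^A I^A, I^A i}; Kira ∈ {i i}.
Weight each parental genotype pair by prior × P(type-O child):
  I^A i × i i: posterior weight 1; P(next child type A) = 1/2.
Weighted sum = 1/2.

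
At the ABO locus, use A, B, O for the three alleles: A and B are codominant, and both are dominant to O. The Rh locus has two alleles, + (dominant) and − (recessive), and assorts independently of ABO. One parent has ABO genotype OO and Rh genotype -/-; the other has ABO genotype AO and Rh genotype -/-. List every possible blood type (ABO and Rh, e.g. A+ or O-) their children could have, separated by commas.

Gametes from OO × AO give offspring ABO genotypes AO, OO, i.e. phenotypes O, A.
Rh cross -/- × -/- → phenotypes Rh-.
Combining independently: O-, A-.

O-, A-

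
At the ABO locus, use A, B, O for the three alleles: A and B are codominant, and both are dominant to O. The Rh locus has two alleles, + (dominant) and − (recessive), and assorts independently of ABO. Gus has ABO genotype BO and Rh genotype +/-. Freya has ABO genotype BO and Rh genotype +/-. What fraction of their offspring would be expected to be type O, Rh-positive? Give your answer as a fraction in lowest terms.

3/16

ABO cross BO × BO → offspring phenotypes: 1/4 O, 3/4 B.
Rh cross +/- × +/- → 3/4 Rh+, 1/4 Rh-.
Independent loci: P(type O, Rh-positive) = 1/4 × 3/4 = 3/16.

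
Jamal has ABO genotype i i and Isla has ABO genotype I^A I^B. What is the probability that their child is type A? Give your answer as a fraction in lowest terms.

ABO cross i i × I^A I^B → offspring phenotypes: 1/2 A, 1/2 B.
So P(type A) = 1/2.

1/2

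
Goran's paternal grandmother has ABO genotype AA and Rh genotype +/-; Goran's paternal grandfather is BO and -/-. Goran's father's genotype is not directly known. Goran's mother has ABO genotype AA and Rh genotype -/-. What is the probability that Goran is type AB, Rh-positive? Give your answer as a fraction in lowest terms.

1/16

Goran's father's ABO genotype from AA × BO: 1/2 AB, 1/2 AO.
Crossing each possibility with the mother AA and summing P(type AB): 1/2·1/2 + 1/2·0 = 1/4.
Similarly for Rh via the father's Rh distribution: P(Rh+) = 1/4.
Independent loci: 1/4 × 1/4 = 1/16.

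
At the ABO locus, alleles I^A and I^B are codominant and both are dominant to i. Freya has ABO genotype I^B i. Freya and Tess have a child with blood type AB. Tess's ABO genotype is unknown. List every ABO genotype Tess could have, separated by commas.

For each candidate genotype of Tess, check whether crossing it with I^B i can produce every observed child phenotype.
  I^A I^A → possible child types {A, AB} ✓
  I^A I^B → possible child types {A, B, AB} ✓
  I^A i → possible child types {O, A, B, AB} ✓
  I^B I^B → possible child types {B} ✗
  I^B i → possible child types {O, B} ✗
  i i → possible child types {O, B} ✗

I^A I^A, I^A I^B, I^A i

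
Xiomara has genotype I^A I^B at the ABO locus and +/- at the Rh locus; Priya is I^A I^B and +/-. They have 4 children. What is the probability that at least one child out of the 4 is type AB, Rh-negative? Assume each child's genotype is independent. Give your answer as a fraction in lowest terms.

ABO cross I^A I^B × I^A I^B → 1/4 A, 1/4 B, 1/2 AB.
Rh cross +/- × +/- → 3/4 Rh+, 1/4 Rh-; so P(type AB, Rh-negative) = 1/2 × 1/4 = 1/8 per child.
P(none) = (7/8)^4 = 2401/4096; P(at least one) = 1 − 2401/4096 = 1695/4096.

1695/4096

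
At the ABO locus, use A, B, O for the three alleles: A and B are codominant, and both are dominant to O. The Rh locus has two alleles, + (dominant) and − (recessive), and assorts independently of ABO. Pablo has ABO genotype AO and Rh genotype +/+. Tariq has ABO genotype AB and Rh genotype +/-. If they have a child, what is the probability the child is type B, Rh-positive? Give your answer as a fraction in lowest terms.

ABO cross AO × AB → offspring phenotypes: 1/2 A, 1/4 B, 1/4 AB.
Rh cross +/+ × +/- → 1 Rh+.
Independent loci: P(type B, Rh-positive) = 1/4 × 1 = 1/4.

1/4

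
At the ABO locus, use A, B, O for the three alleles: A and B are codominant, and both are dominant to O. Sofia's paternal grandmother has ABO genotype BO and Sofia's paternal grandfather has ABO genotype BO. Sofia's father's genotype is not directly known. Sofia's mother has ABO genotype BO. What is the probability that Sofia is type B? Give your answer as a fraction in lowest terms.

3/4

Sofia's father's ABO genotype from BO × BO: 1/4 BB, 1/2 BO, 1/4 OO.
Crossing each possibility with the mother BO and summing P(type B): 1/4·1 + 1/2·3/4 + 1/4·1/2 = 3/4.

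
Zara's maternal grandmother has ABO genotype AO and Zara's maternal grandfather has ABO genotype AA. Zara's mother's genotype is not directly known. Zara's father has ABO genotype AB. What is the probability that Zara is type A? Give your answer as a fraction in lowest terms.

Zara's mother's ABO genotype from AO × AA: 1/2 AA, 1/2 AO.
Crossing each possibility with the father AB and summing P(type A): 1/2·1/2 + 1/2·1/2 = 1/2.

1/2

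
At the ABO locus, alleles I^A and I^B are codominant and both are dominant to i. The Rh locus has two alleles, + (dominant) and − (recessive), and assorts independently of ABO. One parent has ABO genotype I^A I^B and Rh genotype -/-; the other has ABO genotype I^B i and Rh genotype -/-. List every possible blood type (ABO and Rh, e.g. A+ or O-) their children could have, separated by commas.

Gametes from I^A I^B × I^B i give offspring ABO genotypes I^A I^B, I^A i, I^B I^B, I^B i, i.e. phenotypes A, B, AB.
Rh cross -/- × -/- → phenotypes Rh-.
Combining independently: A-, B-, AB-.

A-, B-, AB-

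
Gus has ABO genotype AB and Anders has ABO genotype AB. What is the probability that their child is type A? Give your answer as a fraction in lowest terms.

1/4

ABO cross AB × AB → offspring phenotypes: 1/4 A, 1/4 B, 1/2 AB.
So P(type A) = 1/4.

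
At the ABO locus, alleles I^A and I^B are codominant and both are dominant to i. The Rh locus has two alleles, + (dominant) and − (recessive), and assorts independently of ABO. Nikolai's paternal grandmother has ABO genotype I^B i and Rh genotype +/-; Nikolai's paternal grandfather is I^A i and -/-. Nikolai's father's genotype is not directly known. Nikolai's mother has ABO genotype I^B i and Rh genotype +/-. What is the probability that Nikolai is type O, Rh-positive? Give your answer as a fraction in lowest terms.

5/32

Nikolai's father's ABO genotype from I^B i × I^A i: 1/4 I^A I^B, 1/4 I^A i, 1/4 I^B i, 1/4 i i.
Crossing each possibility with the mother I^B i and summing P(type O): 1/4·0 + 1/4·1/4 + 1/4·1/4 + 1/4·1/2 = 1/4.
Similarly for Rh via the father's Rh distribution: P(Rh+) = 5/8.
Independent loci: 1/4 × 5/8 = 5/32.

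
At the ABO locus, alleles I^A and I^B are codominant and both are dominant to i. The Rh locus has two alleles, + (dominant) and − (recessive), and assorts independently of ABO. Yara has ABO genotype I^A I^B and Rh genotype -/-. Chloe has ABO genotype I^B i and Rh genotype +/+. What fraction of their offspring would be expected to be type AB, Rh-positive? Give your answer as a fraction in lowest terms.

ABO cross I^A I^B × I^B i → offspring phenotypes: 1/4 A, 1/2 B, 1/4 AB.
Rh cross -/- × +/+ → 1 Rh+.
Independent loci: P(type AB, Rh-positive) = 1/4 × 1 = 1/4.

1/4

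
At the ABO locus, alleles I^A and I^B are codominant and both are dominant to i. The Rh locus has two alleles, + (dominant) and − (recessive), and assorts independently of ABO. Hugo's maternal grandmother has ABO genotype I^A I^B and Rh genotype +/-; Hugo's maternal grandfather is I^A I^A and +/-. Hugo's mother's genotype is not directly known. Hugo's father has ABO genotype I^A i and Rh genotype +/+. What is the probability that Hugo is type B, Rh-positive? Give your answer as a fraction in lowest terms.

1/8

Hugo's mother's ABO genotype from I^A I^B × I^A I^A: 1/2 I^A I^A, 1/2 I^A I^B.
Crossing each possibility with the father I^A i and summing P(type B): 1/2·0 + 1/2·1/4 = 1/8.
Similarly for Rh via the mother's Rh distribution: P(Rh+) = 1.
Independent loci: 1/8 × 1 = 1/8.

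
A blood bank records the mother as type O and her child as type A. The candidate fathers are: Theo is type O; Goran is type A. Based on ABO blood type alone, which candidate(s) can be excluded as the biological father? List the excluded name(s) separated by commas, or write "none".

A candidate is excluded only if no genotype consistent with his phenotype could produce a type A child with a type O mother.
Theo (type O): no genotype consistent with that phenotype can produce a type-A child with a type-O mother.

Theo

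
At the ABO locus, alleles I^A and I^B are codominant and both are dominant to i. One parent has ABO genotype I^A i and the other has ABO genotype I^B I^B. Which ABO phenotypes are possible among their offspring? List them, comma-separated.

B, AB

Gametes from I^A i × I^B I^B give offspring ABO genotypes I^A I^B, I^B i, i.e. phenotypes B, AB.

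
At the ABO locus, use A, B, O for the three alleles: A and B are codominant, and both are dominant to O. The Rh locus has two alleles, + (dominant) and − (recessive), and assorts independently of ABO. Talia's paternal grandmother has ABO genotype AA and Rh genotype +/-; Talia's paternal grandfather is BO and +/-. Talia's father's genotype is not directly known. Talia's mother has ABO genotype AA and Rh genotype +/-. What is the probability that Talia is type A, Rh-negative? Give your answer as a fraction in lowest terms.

3/16

Talia's father's ABO genotype from AA × BO: 1/2 AB, 1/2 AO.
Crossing each possibility with the mother AA and summing P(type A): 1/2·1/2 + 1/2·1 = 3/4.
Similarly for Rh via the father's Rh distribution: P(Rh-) = 1/4.
Independent loci: 3/4 × 1/4 = 3/16.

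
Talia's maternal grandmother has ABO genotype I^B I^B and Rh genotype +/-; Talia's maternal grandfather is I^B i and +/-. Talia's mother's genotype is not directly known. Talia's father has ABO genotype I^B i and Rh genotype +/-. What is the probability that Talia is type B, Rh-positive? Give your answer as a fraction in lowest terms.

21/32

Talia's mother's ABO genotype from I^B I^B × I^B i: 1/2 I^B I^B, 1/2 I^B i.
Crossing each possibility with the father I^B i and summing P(type B): 1/2·1 + 1/2·3/4 = 7/8.
Similarly for Rh via the mother's Rh distribution: P(Rh+) = 3/4.
Independent loci: 7/8 × 3/4 = 21/32.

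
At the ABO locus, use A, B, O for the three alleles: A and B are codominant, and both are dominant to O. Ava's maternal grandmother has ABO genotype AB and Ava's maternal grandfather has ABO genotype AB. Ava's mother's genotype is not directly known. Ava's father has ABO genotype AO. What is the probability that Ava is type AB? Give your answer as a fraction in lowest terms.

1/4

Ava's mother's ABO genotype from AB × AB: 1/4 AA, 1/2 AB, 1/4 BB.
Crossing each possibility with the father AO and summing P(type AB): 1/4·0 + 1/2·1/4 + 1/4·1/2 = 1/4.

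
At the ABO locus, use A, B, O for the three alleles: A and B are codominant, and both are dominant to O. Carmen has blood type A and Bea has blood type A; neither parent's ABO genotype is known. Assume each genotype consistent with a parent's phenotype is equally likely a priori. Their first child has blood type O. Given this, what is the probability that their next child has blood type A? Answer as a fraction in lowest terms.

3/4

Possible genotypes: Carmen ∈ {AA, AO}; Bea ∈ {AA, AO}.
Weight each parental genotype pair by prior × P(type-O child):
  AO × AO: posterior weight 1; P(next child type A) = 3/4.
Weighted sum = 3/4.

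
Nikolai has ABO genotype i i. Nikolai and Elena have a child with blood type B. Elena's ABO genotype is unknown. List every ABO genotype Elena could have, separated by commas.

For each candidate genotype of Elena, check whether crossing it with i i can produce every observed child phenotype.
  I^A I^A → possible child types {A} ✗
  I^A I^B → possible child types {A, B} ✓
  I^A i → possible child types {O, A} ✗
  I^B I^B → possible child types {B} ✓
  I^B i → possible child types {O, B} ✓
  i i → possible child types {O} ✗

I^A I^B, I^B I^B, I^B i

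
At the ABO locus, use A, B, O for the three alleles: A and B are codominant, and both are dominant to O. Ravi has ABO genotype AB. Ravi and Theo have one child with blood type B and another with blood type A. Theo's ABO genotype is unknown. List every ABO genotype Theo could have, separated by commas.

AB, AO, BO, OO

For each candidate genotype of Theo, check whether crossing it with AB can produce every observed child phenotype.
  AA → possible child types {A, AB} ✗
  AB → possible child types {A, B, AB} ✓
  AO → possible child types {A, B, AB} ✓
  BB → possible child types {B, AB} ✗
  BO → possible child types {A, B, AB} ✓
  OO → possible child types {A, B} ✓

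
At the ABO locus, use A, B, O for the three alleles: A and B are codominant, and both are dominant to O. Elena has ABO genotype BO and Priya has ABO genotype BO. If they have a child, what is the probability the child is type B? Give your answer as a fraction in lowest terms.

3/4

ABO cross BO × BO → offspring phenotypes: 1/4 O, 3/4 B.
So P(type B) = 3/4.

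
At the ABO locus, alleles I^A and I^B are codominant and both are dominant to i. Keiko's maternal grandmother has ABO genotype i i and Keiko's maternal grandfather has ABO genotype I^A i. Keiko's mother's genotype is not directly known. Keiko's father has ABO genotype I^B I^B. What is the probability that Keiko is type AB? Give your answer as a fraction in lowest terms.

Keiko's mother's ABO genotype from i i × I^A i: 1/2 I^A i, 1/2 i i.
Crossing each possibility with the father I^B I^B and summing P(type AB): 1/2·1/2 + 1/2·0 = 1/4.

1/4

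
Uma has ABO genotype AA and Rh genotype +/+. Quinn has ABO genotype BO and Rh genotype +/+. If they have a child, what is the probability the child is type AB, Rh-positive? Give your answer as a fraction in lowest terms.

1/2

ABO cross AA × BO → offspring phenotypes: 1/2 A, 1/2 AB.
Rh cross +/+ × +/+ → 1 Rh+.
Independent loci: P(type AB, Rh-positive) = 1/2 × 1 = 1/2.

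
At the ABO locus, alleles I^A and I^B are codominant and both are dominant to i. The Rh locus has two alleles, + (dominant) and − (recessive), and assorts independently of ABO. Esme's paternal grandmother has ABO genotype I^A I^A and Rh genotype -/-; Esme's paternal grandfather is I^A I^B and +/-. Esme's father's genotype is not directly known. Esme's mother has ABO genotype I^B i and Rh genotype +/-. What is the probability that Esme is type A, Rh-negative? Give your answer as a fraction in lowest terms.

Esme's father's ABO genotype from I^A I^A × I^A I^B: 1/2 I^A I^A, 1/2 I^A I^B.
Crossing each possibility with the mother I^B i and summing P(type A): 1/2·1/2 + 1/2·1/4 = 3/8.
Similarly for Rh via the father's Rh distribution: P(Rh-) = 3/8.
Independent loci: 3/8 × 3/8 = 9/64.

9/64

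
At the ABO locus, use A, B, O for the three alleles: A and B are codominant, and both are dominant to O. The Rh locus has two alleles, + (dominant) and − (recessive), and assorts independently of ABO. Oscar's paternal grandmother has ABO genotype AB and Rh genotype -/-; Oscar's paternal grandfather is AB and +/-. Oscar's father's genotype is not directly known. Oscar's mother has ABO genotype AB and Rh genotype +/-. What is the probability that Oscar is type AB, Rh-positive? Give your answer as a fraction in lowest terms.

5/16

Oscar's father's ABO genotype from AB × AB: 1/4 AA, 1/2 AB, 1/4 BB.
Crossing each possibility with the mother AB and summing P(type AB): 1/4·1/2 + 1/2·1/2 + 1/4·1/2 = 1/2.
Similarly for Rh via the father's Rh distribution: P(Rh+) = 5/8.
Independent loci: 1/2 × 5/8 = 5/16.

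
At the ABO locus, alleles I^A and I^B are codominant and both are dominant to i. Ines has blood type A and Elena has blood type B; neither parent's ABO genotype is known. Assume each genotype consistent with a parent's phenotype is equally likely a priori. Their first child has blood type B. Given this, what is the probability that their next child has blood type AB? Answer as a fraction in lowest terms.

Possible genotypes: Ines ∈ {I^A I^A, I^A i}; Elena ∈ {I^B I^B, I^B i}.
Weight each parental genotype pair by prior × P(type-B child):
  I^A i × I^B I^B: posterior weight 2/3; P(next child type AB) = 1/2.
  I^A i × I^B i: posterior weight 1/3; P(next child type AB) = 1/4.
Weighted sum = 5/12.

5/12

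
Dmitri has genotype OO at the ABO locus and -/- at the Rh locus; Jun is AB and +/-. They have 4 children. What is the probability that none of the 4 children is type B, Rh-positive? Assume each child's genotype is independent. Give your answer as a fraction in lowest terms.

ABO cross OO × AB → 1/2 A, 1/2 B.
Rh cross -/- × +/- → 1/2 Rh+, 1/2 Rh-; so P(type B, Rh-positive) = 1/2 × 1/2 = 1/4 per child.
P(not type B, Rh-positive) = 3/4 for one child; (3/4)^4 = 81/256.

81/256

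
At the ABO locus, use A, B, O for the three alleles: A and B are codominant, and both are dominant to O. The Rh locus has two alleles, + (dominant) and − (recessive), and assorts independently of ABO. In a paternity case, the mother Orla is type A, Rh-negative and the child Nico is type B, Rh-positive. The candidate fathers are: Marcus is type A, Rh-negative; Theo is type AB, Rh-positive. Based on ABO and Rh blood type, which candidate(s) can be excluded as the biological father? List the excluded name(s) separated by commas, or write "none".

A candidate is excluded only if no genotype consistent with his phenotype could produce a type B, Rh-positive child with a type A, Rh-negative mother.
Marcus (type A, Rh-): no genotype consistent with that phenotype can produce a type-B Rh+ child with a type-A mother.

Marcus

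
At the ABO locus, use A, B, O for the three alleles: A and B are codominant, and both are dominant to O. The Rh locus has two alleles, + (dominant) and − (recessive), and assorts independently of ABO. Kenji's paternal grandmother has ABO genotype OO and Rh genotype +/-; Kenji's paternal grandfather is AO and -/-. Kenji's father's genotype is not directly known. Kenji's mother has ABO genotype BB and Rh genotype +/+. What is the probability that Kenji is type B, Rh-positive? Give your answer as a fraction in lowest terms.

3/4

Kenji's father's ABO genotype from OO × AO: 1/2 AO, 1/2 OO.
Crossing each possibility with the mother BB and summing P(type B): 1/2·1/2 + 1/2·1 = 3/4.
Similarly for Rh via the father's Rh distribution: P(Rh+) = 1.
Independent loci: 3/4 × 1 = 3/4.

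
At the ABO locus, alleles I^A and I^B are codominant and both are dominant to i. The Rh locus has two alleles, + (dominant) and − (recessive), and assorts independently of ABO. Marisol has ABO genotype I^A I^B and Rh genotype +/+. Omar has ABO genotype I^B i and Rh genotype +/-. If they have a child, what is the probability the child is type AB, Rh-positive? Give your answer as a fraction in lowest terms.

ABO cross I^A I^B × I^B i → offspring phenotypes: 1/4 A, 1/2 B, 1/4 AB.
Rh cross +/+ × +/- → 1 Rh+.
Independent loci: P(type AB, Rh-positive) = 1/4 × 1 = 1/4.

1/4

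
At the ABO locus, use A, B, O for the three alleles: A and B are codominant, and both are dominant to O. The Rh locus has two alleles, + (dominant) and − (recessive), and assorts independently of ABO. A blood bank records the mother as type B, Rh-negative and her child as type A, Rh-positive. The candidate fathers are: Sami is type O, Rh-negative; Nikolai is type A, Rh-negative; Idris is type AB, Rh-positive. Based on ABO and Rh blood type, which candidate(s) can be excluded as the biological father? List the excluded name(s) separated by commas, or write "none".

A candidate is excluded only if no genotype consistent with his phenotype could produce a type A, Rh-positive child with a type B, Rh-negative mother.
Sami (type O, Rh-): no genotype consistent with that phenotype can produce a type-A Rh+ child with a type-B mother.
Nikolai (type A, Rh-): no genotype consistent with that phenotype can produce a type-A Rh+ child with a type-B mother.

Sami, Nikolai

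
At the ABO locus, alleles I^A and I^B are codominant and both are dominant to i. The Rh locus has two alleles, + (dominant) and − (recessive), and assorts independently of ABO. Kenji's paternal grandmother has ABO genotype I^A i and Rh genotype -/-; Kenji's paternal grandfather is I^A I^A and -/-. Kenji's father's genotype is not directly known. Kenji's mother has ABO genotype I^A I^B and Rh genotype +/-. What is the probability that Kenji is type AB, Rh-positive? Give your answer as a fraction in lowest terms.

3/16

Kenji's father's ABO genotype from I^A i × I^A I^A: 1/2 I^A I^A, 1/2 I^A i.
Crossing each possibility with the mother I^A I^B and summing P(type AB): 1/2·1/2 + 1/2·1/4 = 3/8.
Similarly for Rh via the father's Rh distribution: P(Rh+) = 1/2.
Independent loci: 3/8 × 1/2 = 3/16.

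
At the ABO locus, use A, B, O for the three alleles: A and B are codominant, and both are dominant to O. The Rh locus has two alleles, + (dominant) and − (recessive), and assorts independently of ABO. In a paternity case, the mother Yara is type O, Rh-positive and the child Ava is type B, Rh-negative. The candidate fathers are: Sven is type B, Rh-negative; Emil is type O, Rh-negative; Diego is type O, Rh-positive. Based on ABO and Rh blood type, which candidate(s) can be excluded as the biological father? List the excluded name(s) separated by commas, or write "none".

Emil, Diego

A candidate is excluded only if no genotype consistent with his phenotype could produce a type B, Rh-negative child with a type O, Rh-positive mother.
Emil (type O, Rh-): no genotype consistent with that phenotype can produce a type-B Rh- child with a type-O mother.
Diego (type O, Rh+): no genotype consistent with that phenotype can produce a type-B Rh- child with a type-O mother.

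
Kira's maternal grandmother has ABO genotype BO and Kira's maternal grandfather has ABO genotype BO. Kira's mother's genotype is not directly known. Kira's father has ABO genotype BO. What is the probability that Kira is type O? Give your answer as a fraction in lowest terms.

Kira's mother's ABO genotype from BO × BO: 1/4 BB, 1/2 BO, 1/4 OO.
Crossing each possibility with the father BO and summing P(type O): 1/4·0 + 1/2·1/4 + 1/4·1/2 = 1/4.

1/4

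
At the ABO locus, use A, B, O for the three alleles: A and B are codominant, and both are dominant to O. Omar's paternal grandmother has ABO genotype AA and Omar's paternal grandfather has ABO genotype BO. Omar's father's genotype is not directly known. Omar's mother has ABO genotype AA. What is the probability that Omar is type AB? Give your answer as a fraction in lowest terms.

1/4

Omar's father's ABO genotype from AA × BO: 1/2 AB, 1/2 AO.
Crossing each possibility with the mother AA and summing P(type AB): 1/2·1/2 + 1/2·0 = 1/4.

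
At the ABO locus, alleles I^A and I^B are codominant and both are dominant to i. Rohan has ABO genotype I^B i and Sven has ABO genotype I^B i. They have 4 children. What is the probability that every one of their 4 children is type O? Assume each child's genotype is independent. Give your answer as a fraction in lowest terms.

1/256

ABO cross I^B i × I^B i → 1/4 O, 3/4 B.
So P(type O) = 1/4 per child.
All 4 independent: (1/4)^4 = 1/256.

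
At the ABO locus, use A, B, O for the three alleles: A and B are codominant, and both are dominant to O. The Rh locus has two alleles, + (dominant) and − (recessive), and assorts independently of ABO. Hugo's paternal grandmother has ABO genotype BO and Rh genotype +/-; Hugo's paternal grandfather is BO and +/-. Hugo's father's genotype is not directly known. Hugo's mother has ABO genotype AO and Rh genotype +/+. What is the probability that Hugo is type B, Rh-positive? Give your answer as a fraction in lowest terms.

Hugo's father's ABO genotype from BO × BO: 1/4 BB, 1/2 BO, 1/4 OO.
Crossing each possibility with the mother AO and summing P(type B): 1/4·1/2 + 1/2·1/4 + 1/4·0 = 1/4.
Similarly for Rh via the father's Rh distribution: P(Rh+) = 1.
Independent loci: 1/4 × 1 = 1/4.

1/4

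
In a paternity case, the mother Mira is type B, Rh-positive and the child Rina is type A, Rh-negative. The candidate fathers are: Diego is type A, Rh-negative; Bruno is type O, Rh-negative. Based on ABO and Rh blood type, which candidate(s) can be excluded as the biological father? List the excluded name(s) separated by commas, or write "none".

A candidate is excluded only if no genotype consistent with his phenotype could produce a type A, Rh-negative child with a type B, Rh-positive mother.
Bruno (type O, Rh-): no genotype consistent with that phenotype can produce a type-A Rh- child with a type-B mother.

Bruno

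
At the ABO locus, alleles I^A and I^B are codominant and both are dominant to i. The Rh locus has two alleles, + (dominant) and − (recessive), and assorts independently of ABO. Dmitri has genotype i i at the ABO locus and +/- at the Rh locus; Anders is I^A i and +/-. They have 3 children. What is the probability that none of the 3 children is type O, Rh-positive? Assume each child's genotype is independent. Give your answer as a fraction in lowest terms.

125/512

ABO cross i i × I^A i → 1/2 O, 1/2 A.
Rh cross +/- × +/- → 3/4 Rh+, 1/4 Rh-; so P(type O, Rh-positive) = 1/2 × 3/4 = 3/8 per child.
P(not type O, Rh-positive) = 5/8 for one child; (5/8)^3 = 125/512.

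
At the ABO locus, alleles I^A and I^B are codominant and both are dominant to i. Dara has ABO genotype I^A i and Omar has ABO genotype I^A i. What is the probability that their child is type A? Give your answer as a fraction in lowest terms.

3/4

ABO cross I^A i × I^A i → offspring phenotypes: 1/4 O, 3/4 A.
So P(type A) = 3/4.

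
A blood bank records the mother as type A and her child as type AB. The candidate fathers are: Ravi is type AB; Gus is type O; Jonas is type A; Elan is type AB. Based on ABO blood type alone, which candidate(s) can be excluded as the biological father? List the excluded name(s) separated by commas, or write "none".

Gus, Jonas

A candidate is excluded only if no genotype consistent with his phenotype could produce a type AB child with a type A mother.
Gus (type O): no genotype consistent with that phenotype can produce a type-AB child with a type-A mother.
Jonas (type A): no genotype consistent with that phenotype can produce a type-AB child with a type-A mother.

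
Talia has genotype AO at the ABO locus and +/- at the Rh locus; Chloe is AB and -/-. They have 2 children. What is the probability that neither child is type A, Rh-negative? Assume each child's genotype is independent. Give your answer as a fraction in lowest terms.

9/16

ABO cross AO × AB → 1/2 A, 1/4 B, 1/4 AB.
Rh cross +/- × -/- → 1/2 Rh+, 1/2 Rh-; so P(type A, Rh-negative) = 1/2 × 1/2 = 1/4 per child.
P(not type A, Rh-negative) = 3/4 for one child; (3/4)^2 = 9/16.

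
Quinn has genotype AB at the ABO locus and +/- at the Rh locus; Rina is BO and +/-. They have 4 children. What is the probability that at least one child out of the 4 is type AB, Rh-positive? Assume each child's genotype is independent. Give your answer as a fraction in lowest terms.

ABO cross AB × BO → 1/4 A, 1/2 B, 1/4 AB.
Rh cross +/- × +/- → 3/4 Rh+, 1/4 Rh-; so P(type AB, Rh-positive) = 1/4 × 3/4 = 3/16 per child.
P(none) = (13/16)^4 = 28561/65536; P(at least one) = 1 − 28561/65536 = 36975/65536.

36975/65536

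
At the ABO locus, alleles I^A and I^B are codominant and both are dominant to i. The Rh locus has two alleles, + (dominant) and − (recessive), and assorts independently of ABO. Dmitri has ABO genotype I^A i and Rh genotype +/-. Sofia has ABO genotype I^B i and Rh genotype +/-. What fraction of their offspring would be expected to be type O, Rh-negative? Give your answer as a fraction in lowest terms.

1/16

ABO cross I^A i × I^B i → offspring phenotypes: 1/4 O, 1/4 A, 1/4 B, 1/4 AB.
Rh cross +/- × +/- → 3/4 Rh+, 1/4 Rh-.
Independent loci: P(type O, Rh-negative) = 1/4 × 1/4 = 1/16.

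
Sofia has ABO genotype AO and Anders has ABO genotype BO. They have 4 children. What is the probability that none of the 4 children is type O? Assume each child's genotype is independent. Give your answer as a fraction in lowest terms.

81/256

ABO cross AO × BO → 1/4 O, 1/4 A, 1/4 B, 1/4 AB.
So P(type O) = 1/4 per child.
P(not type O) = 3/4 for one child; (3/4)^4 = 81/256.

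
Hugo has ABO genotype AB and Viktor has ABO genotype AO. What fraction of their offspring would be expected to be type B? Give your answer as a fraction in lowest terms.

ABO cross AB × AO → offspring phenotypes: 1/2 A, 1/4 B, 1/4 AB.
So P(type B) = 1/4.

1/4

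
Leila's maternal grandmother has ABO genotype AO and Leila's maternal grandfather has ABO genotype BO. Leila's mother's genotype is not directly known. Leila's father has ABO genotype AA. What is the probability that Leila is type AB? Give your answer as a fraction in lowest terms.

1/4

Leila's mother's ABO genotype from AO × BO: 1/4 AB, 1/4 AO, 1/4 BO, 1/4 OO.
Crossing each possibility with the father AA and summing P(type AB): 1/4·1/2 + 1/4·0 + 1/4·1/2 + 1/4·0 = 1/4.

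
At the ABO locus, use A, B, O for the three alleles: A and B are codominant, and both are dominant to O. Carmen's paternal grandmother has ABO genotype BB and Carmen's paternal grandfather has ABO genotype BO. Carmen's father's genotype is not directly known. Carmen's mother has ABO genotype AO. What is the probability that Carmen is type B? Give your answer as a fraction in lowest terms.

Carmen's father's ABO genotype from BB × BO: 1/2 BB, 1/2 BO.
Crossing each possibility with the mother AO and summing P(type B): 1/2·1/2 + 1/2·1/4 = 3/8.

3/8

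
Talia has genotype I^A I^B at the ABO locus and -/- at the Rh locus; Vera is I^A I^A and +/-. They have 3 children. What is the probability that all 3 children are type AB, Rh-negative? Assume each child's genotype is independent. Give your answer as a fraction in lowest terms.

1/64

ABO cross I^A I^B × I^A I^A → 1/2 A, 1/2 AB.
Rh cross -/- × +/- → 1/2 Rh+, 1/2 Rh-; so P(type AB, Rh-negative) = 1/2 × 1/2 = 1/4 per child.
All 3 independent: (1/4)^3 = 1/64.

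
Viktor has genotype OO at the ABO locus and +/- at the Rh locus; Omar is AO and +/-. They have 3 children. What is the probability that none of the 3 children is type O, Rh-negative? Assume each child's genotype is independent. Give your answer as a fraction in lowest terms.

343/512

ABO cross OO × AO → 1/2 O, 1/2 A.
Rh cross +/- × +/- → 3/4 Rh+, 1/4 Rh-; so P(type O, Rh-negative) = 1/2 × 1/4 = 1/8 per child.
P(not type O, Rh-negative) = 7/8 for one child; (7/8)^3 = 343/512.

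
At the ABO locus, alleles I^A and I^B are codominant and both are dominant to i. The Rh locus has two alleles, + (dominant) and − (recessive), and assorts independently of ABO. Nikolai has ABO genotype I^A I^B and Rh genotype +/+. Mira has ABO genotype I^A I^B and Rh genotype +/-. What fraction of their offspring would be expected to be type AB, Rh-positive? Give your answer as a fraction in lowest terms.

ABO cross I^A I^B × I^A I^B → offspring phenotypes: 1/4 A, 1/4 B, 1/2 AB.
Rh cross +/+ × +/- → 1 Rh+.
Independent loci: P(type AB, Rh-positive) = 1/2 × 1 = 1/2.

1/2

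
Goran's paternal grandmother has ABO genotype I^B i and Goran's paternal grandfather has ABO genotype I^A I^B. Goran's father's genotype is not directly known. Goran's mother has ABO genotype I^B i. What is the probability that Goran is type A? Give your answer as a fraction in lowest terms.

Goran's father's ABO genotype from I^B i × I^A I^B: 1/4 I^A I^B, 1/4 I^A i, 1/4 I^B I^B, 1/4 I^B i.
Crossing each possibility with the mother I^B i and summing P(type A): 1/4·1/4 + 1/4·1/4 + 1/4·0 + 1/4·0 = 1/8.

1/8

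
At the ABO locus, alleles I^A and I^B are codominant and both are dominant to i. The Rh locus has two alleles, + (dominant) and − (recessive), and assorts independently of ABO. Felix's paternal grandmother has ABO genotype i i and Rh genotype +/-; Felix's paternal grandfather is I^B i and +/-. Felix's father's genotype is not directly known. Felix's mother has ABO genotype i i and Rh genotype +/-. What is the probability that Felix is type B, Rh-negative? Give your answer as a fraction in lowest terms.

1/16

Felix's father's ABO genotype from i i × I^B i: 1/2 I^B i, 1/2 i i.
Crossing each possibility with the mother i i and summing P(type B): 1/2·1/2 + 1/2·0 = 1/4.
Similarly for Rh via the father's Rh distribution: P(Rh-) = 1/4.
Independent loci: 1/4 × 1/4 = 1/16.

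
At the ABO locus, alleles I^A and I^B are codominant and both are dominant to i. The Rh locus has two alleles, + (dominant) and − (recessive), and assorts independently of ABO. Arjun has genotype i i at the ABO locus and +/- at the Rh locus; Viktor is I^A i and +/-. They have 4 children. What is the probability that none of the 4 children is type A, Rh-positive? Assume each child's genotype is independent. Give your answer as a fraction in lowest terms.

625/4096

ABO cross i i × I^A i → 1/2 O, 1/2 A.
Rh cross +/- × +/- → 3/4 Rh+, 1/4 Rh-; so P(type A, Rh-positive) = 1/2 × 3/4 = 3/8 per child.
P(not type A, Rh-positive) = 5/8 for one child; (5/8)^4 = 625/4096.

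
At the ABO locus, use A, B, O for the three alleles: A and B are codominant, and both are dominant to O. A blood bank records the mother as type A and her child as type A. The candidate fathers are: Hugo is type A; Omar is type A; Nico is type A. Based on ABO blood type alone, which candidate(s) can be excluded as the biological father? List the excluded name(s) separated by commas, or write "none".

A candidate is excluded only if no genotype consistent with his phenotype could produce a type A child with a type A mother.
Every candidate has at least one consistent genotype combination, so none can be excluded.

none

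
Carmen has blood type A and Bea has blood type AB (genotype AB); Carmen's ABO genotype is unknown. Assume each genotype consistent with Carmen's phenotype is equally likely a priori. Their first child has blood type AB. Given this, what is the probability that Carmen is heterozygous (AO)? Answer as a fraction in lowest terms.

Possible genotypes: Carmen ∈ {AA, AO}; Bea ∈ {AB}.
Weight each parental genotype pair by prior × P(type-AB child):
  AA × AB: posterior weight 2/3.
  AO × AB: posterior weight 1/3.
Sum the posterior weight over pairs where Carmen is AO: 1/3.

1/3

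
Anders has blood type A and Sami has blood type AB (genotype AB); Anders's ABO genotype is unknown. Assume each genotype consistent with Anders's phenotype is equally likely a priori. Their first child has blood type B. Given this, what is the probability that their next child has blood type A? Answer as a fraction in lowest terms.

1/2

Possible genotypes: Anders ∈ {AA, AO}; Sami ∈ {AB}.
Weight each parental genotype pair by prior × P(type-B child):
  AO × AB: posterior weight 1; P(next child type A) = 1/2.
Weighted sum = 1/2.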